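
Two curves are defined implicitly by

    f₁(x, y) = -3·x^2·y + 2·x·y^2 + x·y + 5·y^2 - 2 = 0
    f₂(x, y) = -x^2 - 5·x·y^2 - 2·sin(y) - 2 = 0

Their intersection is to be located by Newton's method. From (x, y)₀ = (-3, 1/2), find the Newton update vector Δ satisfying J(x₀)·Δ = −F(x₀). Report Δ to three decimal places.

(1.727, 0.001)

At (-3, 1/2): F = (-17.250, -8.20885).
Jacobian J = [[-6·x·y + 2·y^2 + y, -3·x^2 + 4·x·y + x + 10·y], [-2·x - 5·y^2, -10·x·y - 2·cos(y)]].
At the point, J = [[10.000, -31.000], [4.750, 13.24483]] (det J = 279.69835).
Solving J·Δ = −F gives Δ = (1.727, 0.001).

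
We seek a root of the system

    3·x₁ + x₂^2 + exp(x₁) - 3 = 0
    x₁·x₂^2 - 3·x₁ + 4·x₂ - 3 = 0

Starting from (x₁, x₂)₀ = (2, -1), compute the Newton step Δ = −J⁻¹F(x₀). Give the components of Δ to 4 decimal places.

(-5.5000, -22.8754)

At (2, -1): F = (11.389056, -11.0000).
Jacobian J = [[exp(x₁) + 3, 2·x₂], [x₂^2 - 3, 2·x₁·x₂ + 4]].
At the point, J = [[10.389056, -2.0000], [-2.0000, 0.0000]] (det J = -4.0000).
Solving J·Δ = −F gives Δ = (-5.5000, -22.8754).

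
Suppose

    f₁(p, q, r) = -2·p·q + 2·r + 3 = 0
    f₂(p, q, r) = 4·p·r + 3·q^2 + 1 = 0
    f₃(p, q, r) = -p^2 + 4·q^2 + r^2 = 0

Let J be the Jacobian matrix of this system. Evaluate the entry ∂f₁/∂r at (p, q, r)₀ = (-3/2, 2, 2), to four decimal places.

∂f₁/∂r = 2.
At (-3/2, 2, 2) this is 2.0000.

2.0000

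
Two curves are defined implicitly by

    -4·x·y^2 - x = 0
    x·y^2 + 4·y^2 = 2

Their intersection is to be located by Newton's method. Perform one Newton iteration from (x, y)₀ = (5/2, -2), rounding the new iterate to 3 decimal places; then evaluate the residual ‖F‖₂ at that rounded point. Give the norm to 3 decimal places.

13.957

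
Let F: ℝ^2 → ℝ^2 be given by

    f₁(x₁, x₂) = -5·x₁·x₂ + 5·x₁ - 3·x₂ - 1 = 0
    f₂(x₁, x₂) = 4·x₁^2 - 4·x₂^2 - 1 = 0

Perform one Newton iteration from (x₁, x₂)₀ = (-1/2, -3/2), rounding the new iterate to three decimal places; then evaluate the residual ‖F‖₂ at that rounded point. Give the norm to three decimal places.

At (-1/2, -3/2): F = (-2.750, -9.000).
Jacobian J = [[-5·x₂ + 5, -5·x₁ - 3], [8·x₁, -8·x₂]].
At the point, J = [[12.500, -0.500], [-4.000, 12.000]] (det J = 148.000).
Solving J·Δ = −F gives Δ = (0.253, 0.834).
Then the next iterate is (x₁, x₂)₁ = (-0.247, -0.666).
Re-evaluating at (-0.247, -0.666): F = (-1.05951, -2.53019), so ‖F‖₂ = 2.743.

2.743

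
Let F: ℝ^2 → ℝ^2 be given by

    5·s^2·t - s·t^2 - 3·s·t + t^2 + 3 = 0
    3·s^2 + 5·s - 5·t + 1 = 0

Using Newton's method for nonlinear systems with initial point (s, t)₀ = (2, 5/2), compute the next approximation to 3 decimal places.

(1.242, 2.024)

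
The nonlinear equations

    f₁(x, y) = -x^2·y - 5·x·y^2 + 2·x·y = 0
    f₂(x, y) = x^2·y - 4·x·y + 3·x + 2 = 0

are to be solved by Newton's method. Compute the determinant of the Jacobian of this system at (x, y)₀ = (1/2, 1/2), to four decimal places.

3.9375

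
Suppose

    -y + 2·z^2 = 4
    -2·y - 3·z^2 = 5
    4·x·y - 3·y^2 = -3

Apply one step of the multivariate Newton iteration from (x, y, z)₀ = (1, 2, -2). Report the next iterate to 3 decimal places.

(-4.018, -3.143, -1.107)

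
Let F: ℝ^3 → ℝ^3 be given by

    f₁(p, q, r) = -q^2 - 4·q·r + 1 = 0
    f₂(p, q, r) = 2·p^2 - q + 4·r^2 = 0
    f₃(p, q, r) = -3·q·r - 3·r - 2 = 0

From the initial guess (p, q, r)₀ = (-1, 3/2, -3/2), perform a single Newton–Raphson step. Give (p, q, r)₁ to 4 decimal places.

At (-1, 3/2, -3/2): F = (7.7500, 9.5000, 9.2500).
Jacobian J = [[0, -2·q - 4·r, -4·q], [4·p, -1, 8·r], [0, -3·r, -3·q - 3]].
At the point, J = [[0.0000, 3.0000, -6.0000], [-4.0000, -1.0000, -12.0000], [0.0000, 4.5000, -7.5000]] (det J = 18.0000).
Solving J·Δ = −F gives Δ = (-2.5208, 0.5833, 1.5833).
Then the next iterate is (p, q, r)₁ = (-3.5208, 2.0833, 0.0833).

(-3.5208, 2.0833, 0.0833)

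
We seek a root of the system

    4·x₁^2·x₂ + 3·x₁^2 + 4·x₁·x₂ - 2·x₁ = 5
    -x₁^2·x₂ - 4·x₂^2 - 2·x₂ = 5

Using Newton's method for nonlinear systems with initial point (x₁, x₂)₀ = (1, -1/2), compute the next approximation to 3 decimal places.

At (1, -1/2): F = (-8.000, -4.500).
Jacobian J = [[8·x₁·x₂ + 6·x₁ + 4·x₂ - 2, 4·x₁^2 + 4·x₁], [-2·x₁·x₂, -x₁^2 - 8·x₂ - 2]].
At the point, J = [[-2.000, 8.000], [1.000, 1.000]] (det J = -10.000).
Solving J·Δ = −F gives Δ = (2.800, 1.700).
Then the next iterate is (x₁, x₂)₁ = (3.800, 1.200).

(3.800, 1.200)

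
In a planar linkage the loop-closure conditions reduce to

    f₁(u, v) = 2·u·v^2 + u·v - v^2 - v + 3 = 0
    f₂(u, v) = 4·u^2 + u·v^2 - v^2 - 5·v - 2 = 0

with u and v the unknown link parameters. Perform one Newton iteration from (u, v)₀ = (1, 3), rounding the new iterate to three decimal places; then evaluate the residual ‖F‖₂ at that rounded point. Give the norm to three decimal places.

3.698

At (1, 3): F = (12.000, -13.000).
Jacobian J = [[2·v^2 + v, 4·u·v + u - 2·v - 1], [8·u + v^2, 2·u·v - 2·v - 5]].
At the point, J = [[21.000, 6.000], [17.000, -5.000]] (det J = -207.000).
Solving J·Δ = −F gives Δ = (0.087, -2.304).
Then the next iterate is (u, v)₁ = (1.087, 0.696).
Re-evaluating at (1.087, 0.696): F = (3.62926, -0.71158), so ‖F‖₂ = 3.698.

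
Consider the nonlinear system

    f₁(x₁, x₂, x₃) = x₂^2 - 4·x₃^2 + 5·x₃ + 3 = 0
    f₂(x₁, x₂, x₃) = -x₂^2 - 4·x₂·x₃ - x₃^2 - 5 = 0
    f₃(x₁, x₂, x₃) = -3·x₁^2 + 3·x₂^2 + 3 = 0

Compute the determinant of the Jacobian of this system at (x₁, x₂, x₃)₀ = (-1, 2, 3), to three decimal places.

J = [[0, 2·x₂, -8·x₃ + 5], [0, -2·x₂ - 4·x₃, -4·x₂ - 2·x₃], [-6·x₁, 6·x₂, 0]].
At the point, J = [[0.000, 4.000, -19.000], [0.000, -16.000, -14.000], [6.000, 12.000, 0.000]].
det J = -2160.000.

-2160.000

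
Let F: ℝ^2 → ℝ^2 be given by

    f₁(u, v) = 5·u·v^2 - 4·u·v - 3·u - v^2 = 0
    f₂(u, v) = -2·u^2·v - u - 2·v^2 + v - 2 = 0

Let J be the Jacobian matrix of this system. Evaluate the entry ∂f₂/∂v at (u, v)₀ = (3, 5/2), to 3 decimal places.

-27.000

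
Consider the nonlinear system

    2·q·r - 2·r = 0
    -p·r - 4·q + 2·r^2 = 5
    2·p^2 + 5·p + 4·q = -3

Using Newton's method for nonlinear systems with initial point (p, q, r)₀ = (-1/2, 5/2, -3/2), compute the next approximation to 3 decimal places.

(-1.268, 0.326, -2.174)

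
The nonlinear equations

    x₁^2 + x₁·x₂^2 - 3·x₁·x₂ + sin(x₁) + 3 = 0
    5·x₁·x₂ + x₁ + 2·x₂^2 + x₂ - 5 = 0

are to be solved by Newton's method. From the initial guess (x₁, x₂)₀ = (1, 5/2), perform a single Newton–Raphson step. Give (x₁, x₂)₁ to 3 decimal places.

(2.646, -0.358)

At (1, 5/2): F = (3.59147, 23.500).
Jacobian J = [[2·x₁ + x₂^2 - 3·x₂ + cos(x₁), 2·x₁·x₂ - 3·x₁], [5·x₂ + 1, 5·x₁ + 4·x₂ + 1]].
At the point, J = [[1.29030, 2.000], [13.500, 16.000]] (det J = -6.35516).
Solving J·Δ = −F gives Δ = (1.646, -2.858).
Then the next iterate is (x₁, x₂)₁ = (2.646, -0.358).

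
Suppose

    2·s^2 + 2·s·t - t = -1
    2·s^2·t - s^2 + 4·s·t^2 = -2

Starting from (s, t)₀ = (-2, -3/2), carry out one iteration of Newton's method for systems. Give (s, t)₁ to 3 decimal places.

At (-2, -3/2): F = (16.500, -32.000).
Jacobian J = [[4·s + 2·t, 2·s - 1], [4·s·t - 2·s + 4·t^2, 2·s^2 + 8·s·t]].
At the point, J = [[-11.000, -5.000], [25.000, 32.000]] (det J = -227.000).
Solving J·Δ = −F gives Δ = (1.621, -0.267).
Then the next iterate is (s, t)₁ = (-0.379, -1.767).

(-0.379, -1.767)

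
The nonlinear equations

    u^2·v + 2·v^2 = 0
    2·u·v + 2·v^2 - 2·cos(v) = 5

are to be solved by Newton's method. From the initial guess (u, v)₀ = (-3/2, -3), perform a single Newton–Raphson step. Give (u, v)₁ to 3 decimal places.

At (-3/2, -3): F = (11.250, 23.97998).
Jacobian J = [[2·u·v, u^2 + 4·v], [2·v, 2·u + 4·v + 2·sin(v)]].
At the point, J = [[9.000, -9.750], [-6.000, -15.28224]] (det J = -196.04016).
Solving J·Δ = −F gives Δ = (0.316, 1.445).
Then the next iterate is (u, v)₁ = (-1.184, -1.555).

(-1.184, -1.555)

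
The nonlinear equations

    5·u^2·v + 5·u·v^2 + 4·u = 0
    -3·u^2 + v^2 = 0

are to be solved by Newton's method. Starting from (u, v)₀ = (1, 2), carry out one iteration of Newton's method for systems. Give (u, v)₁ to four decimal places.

At (1, 2): F = (34.0000, 1.0000).
Jacobian J = [[10·u·v + 5·v^2 + 4, 5·u^2 + 10·u·v], [-6·u, 2·v]].
At the point, J = [[44.0000, 25.0000], [-6.0000, 4.0000]] (det J = 326.0000).
Solving J·Δ = −F gives Δ = (-0.3405, -0.7607).
Then the next iterate is (u, v)₁ = (0.6595, 1.2393).

(0.6595, 1.2393)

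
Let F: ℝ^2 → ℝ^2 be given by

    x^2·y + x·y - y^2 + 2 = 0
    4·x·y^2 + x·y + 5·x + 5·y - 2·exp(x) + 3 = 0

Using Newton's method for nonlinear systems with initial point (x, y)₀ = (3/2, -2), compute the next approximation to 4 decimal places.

(0.3895, -1.9205)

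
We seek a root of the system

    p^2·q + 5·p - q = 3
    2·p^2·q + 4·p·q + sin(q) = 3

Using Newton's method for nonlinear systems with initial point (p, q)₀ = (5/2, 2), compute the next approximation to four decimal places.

At (5/2, 2): F = (20.0000, 42.909297).
Jacobian J = [[2·p·q + 5, p^2 - 1], [4·p·q + 4·q, 2·p^2 + 4·p + cos(q)]].
At the point, J = [[15.0000, 5.2500], [28.0000, 22.083853]] (det J = 184.257797).
Solving J·Δ = −F gives Δ = (-1.1745, -0.4539).
Then the next iterate is (p, q)₁ = (1.3255, 1.5461).

(1.3255, 1.5461)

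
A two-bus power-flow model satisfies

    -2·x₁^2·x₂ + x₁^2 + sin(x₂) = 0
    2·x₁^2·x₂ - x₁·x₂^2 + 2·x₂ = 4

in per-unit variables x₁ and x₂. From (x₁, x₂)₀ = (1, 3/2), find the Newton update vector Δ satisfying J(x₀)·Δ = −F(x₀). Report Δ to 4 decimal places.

(0.4590, -1.4713)

At (1, 3/2): F = (-1.002505, -0.2500).
Jacobian J = [[-4·x₁·x₂ + 2·x₁, -2·x₁^2 + cos(x₂)], [4·x₁·x₂ - x₂^2, 2·x₁^2 - 2·x₁·x₂ + 2]].
At the point, J = [[-4.0000, -1.929263], [3.7500, 1.0000]] (det J = 3.234735).
Solving J·Δ = −F gives Δ = (0.4590, -1.4713).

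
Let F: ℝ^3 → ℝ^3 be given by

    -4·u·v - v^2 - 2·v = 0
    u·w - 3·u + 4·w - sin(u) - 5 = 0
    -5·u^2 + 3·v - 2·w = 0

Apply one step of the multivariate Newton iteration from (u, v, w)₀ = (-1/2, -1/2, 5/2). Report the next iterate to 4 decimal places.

(-2.5849, 3.9197, 0.0424)

At (-1/2, -1/2, 5/2): F = (-0.2500, 5.729426, -7.7500).
Jacobian J = [[-4·v, -4·u - 2·v - 2, 0], [w - cos(u) - 3, 0, u + 4], [-10·u, 3, -2]].
At the point, J = [[2.0000, 1.0000, 0.0000], [-1.377583, 0.0000, 3.5000], [5.0000, 3.0000, -2.0000]] (det J = -6.255165).
Solving J·Δ = −F gives Δ = (-2.0849, 4.4197, -2.4576).
Then the next iterate is (u, v, w)₁ = (-2.5849, 3.9197, 0.0424).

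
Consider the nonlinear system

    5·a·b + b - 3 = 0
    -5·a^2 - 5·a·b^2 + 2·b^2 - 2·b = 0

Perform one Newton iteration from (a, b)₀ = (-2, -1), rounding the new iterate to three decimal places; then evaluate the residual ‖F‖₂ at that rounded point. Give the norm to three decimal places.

At (-2, -1): F = (6.000, -6.000).
Jacobian J = [[5·b, 5·a + 1], [-10·a - 5·b^2, -10·a·b + 4·b - 2]].
At the point, J = [[-5.000, -9.000], [15.000, -26.000]] (det J = 265.000).
Solving J·Δ = −F gives Δ = (0.792, 0.226).
Then the next iterate is (a, b)₁ = (-1.208, -0.774).
Re-evaluating at (-1.208, -0.774): F = (0.90096, -0.93175), so ‖F‖₂ = 1.296.

1.296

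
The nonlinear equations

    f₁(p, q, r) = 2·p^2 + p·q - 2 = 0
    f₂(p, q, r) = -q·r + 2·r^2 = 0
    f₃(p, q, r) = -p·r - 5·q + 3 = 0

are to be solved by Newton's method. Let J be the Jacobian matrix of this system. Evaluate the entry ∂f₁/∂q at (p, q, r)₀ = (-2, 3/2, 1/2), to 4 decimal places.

∂f₁/∂q = p.
At (-2, 3/2, 1/2) this is -2.0000.

-2.0000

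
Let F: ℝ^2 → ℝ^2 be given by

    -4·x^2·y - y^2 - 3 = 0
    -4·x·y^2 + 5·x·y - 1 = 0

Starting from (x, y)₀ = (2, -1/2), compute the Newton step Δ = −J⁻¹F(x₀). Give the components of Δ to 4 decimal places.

At (2, -1/2): F = (4.7500, -8.0000).
Jacobian J = [[-8·x·y, -4·x^2 - 2·y], [-4·y^2 + 5·y, -8·x·y + 5·x]].
At the point, J = [[8.0000, -15.0000], [-3.5000, 18.0000]] (det J = 91.5000).
Solving J·Δ = −F gives Δ = (0.3770, 0.5178).

(0.3770, 0.5178)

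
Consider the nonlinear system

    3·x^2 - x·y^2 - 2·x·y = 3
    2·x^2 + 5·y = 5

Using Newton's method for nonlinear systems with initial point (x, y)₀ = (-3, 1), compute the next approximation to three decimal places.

At (-3, 1): F = (33.000, 18.000).
Jacobian J = [[6·x - y^2 - 2·y, -2·x·y - 2·x], [4·x, 5]].
At the point, J = [[-21.000, 12.000], [-12.000, 5.000]] (det J = 39.000).
Solving J·Δ = −F gives Δ = (1.308, -0.462).
Then the next iterate is (x, y)₁ = (-1.692, 0.538).

(-1.692, 0.538)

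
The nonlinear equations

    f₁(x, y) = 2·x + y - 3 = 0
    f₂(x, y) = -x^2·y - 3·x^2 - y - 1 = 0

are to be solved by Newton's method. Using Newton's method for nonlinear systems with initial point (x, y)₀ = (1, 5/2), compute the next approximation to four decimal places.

(0.1429, 2.7143)

At (1, 5/2): F = (1.5000, -9.0000).
Jacobian J = [[2, 1], [-2·x·y - 6·x, -x^2 - 1]].
At the point, J = [[2.0000, 1.0000], [-11.0000, -2.0000]] (det J = 7.0000).
Solving J·Δ = −F gives Δ = (-0.8571, 0.2143).
Then the next iterate is (x, y)₁ = (0.1429, 2.7143).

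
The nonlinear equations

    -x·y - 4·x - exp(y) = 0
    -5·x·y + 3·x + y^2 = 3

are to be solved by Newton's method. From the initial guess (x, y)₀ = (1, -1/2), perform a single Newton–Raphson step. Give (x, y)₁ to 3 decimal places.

At (1, -1/2): F = (-4.10653, 2.750).
Jacobian J = [[-y - 4, -x - exp(y)], [-5·y + 3, -5·x + 2·y]].
At the point, J = [[-3.500, -1.60653], [5.500, -6.000]] (det J = 29.83592).
Solving J·Δ = −F gives Δ = (-0.974, -0.434).
Then the next iterate is (x, y)₁ = (0.026, -0.934).

(0.026, -0.934)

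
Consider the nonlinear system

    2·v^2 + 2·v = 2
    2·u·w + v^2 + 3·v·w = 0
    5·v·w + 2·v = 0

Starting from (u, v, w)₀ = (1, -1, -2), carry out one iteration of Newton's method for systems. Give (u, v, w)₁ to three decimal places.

At (1, -1, -2): F = (-2.000, 3.000, 8.000).
Jacobian J = [[0, 4·v + 2, 0], [2·w, 2·v + 3·w, 2·u + 3·v], [0, 5·w + 2, 5·v]].
At the point, J = [[0.000, -2.000, 0.000], [-4.000, -8.000, -1.000], [0.000, -8.000, -5.000]] (det J = 40.000).
Solving J·Δ = −F gives Δ = (1.950, -1.000, 3.200).
Then the next iterate is (u, v, w)₁ = (2.950, -2.000, 1.200).

(2.950, -2.000, 1.200)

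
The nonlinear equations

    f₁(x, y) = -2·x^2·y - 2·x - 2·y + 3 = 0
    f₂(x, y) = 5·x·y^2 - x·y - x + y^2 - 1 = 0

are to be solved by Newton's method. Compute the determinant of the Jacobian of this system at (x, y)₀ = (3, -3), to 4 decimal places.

J = [[-4·x·y - 2, -2·x^2 - 2], [5·y^2 - y - 1, 10·x·y - x + 2·y]].
At the point, J = [[34.0000, -20.0000], [47.0000, -99.0000]].
det J = -2426.0000.

-2426.0000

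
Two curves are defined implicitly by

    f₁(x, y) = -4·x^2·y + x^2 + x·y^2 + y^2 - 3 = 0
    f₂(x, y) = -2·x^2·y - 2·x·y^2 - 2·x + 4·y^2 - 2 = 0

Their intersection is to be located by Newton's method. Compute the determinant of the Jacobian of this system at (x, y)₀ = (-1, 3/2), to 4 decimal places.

194.0000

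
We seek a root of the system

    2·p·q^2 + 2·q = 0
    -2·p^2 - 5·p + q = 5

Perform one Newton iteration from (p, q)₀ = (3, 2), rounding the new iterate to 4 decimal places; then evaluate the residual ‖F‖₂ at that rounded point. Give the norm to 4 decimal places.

At (3, 2): F = (28.0000, -36.0000).
Jacobian J = [[2·q^2, 4·p·q + 2], [-4·p - 5, 1]].
At the point, J = [[8.0000, 26.0000], [-17.0000, 1.0000]] (det J = 450.0000).
Solving J·Δ = −F gives Δ = (-2.1422, -0.4178).
Then the next iterate is (p, q)₁ = (0.8578, 1.5822).
Re-evaluating at (0.8578, 1.5822): F = (7.459159, -9.178442), so ‖F‖₂ = 11.8272.

11.8272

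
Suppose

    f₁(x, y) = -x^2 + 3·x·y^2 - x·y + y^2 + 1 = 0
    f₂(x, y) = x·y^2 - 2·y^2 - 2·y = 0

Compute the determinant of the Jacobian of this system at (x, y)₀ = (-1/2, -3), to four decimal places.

371.5000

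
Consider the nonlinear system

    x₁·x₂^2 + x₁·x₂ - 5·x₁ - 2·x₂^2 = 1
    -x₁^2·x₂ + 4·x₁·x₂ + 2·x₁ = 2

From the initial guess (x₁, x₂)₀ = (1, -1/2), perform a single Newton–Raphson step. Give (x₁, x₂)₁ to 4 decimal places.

(0.0282, 0.3239)

At (1, -1/2): F = (-6.7500, -1.5000).
Jacobian J = [[x₂^2 + x₂ - 5, 2·x₁·x₂ + x₁ - 4·x₂], [-2·x₁·x₂ + 4·x₂ + 2, -x₁^2 + 4·x₁]].
At the point, J = [[-5.2500, 2.0000], [1.0000, 3.0000]] (det J = -17.7500).
Solving J·Δ = −F gives Δ = (-0.9718, 0.8239).
Then the next iterate is (x₁, x₂)₁ = (0.0282, 0.3239).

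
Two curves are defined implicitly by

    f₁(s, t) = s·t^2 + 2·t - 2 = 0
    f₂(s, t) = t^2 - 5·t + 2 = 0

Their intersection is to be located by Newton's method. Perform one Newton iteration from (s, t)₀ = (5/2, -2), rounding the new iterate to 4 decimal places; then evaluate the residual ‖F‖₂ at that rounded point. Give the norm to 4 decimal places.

At (5/2, -2): F = (4.0000, 16.0000).
Jacobian J = [[t^2, 2·s·t + 2], [0, 2·t - 5]].
At the point, J = [[4.0000, -8.0000], [0.0000, -9.0000]] (det J = -36.0000).
Solving J·Δ = −F gives Δ = (2.5556, 1.7778).
Then the next iterate is (s, t)₁ = (5.0556, -0.2222).
Re-evaluating at (5.0556, -0.2222): F = (-2.194791, 3.160373), so ‖F‖₂ = 3.8477.

3.8477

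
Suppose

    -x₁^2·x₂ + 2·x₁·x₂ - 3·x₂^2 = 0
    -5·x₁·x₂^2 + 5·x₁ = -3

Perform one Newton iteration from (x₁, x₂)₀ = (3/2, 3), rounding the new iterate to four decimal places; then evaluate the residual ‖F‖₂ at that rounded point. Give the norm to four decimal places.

At (3/2, 3): F = (-24.7500, -57.0000).
Jacobian J = [[-2·x₁·x₂ + 2·x₂, -x₁^2 + 2·x₁ - 6·x₂], [-5·x₂^2 + 5, -10·x₁·x₂]].
At the point, J = [[-3.0000, -17.2500], [-40.0000, -45.0000]] (det J = -555.0000).
Solving J·Δ = −F gives Δ = (0.2351, -1.4757).
Then the next iterate is (x₁, x₂)₁ = (1.7351, 1.5243).
Re-evaluating at (1.7351, 1.5243): F = (-6.269861, -8.481942), so ‖F‖₂ = 10.5477.

10.5477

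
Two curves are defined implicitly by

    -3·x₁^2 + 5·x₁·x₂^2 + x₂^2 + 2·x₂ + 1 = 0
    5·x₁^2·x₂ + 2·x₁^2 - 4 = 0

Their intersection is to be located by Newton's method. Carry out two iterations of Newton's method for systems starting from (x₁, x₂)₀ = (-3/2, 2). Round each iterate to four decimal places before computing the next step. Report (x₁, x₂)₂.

(-0.8984, 0.8463)

At (-3/2, 2): F = (-27.7500, 23.0000).
Jacobian J = [[-6·x₁ + 5·x₂^2, 10·x₁·x₂ + 2·x₂ + 2], [10·x₁·x₂ + 4·x₁, 5·x₁^2]].
At the point, J = [[29.0000, -24.0000], [-36.0000, 11.2500]] (det J = -537.7500).
Solving J·Δ = −F gives Δ = (0.4460, -0.6174).
Then the next iterate is (x₁, x₂)₁ = (-1.0540, 1.3826).
Round to (-1.0540, 1.3826) and repeat: F = (-7.730006, 5.901594), J = [[15.881914, -9.807404], [-18.788604, 5.554580]].
Δ = (0.1556, -0.5363), so (x₁, x₂)₂ = (-0.8984, 0.8463).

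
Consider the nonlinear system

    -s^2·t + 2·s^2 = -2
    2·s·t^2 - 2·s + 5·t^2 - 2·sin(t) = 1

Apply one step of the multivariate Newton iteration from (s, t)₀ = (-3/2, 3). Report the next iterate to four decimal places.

At (-3/2, 3): F = (-0.2500, 19.717760).
Jacobian J = [[-2·s·t + 4·s, -s^2], [2·t^2 - 2, 4·s·t + 10·t - 2·cos(t)]].
At the point, J = [[3.0000, -2.2500], [16.0000, 13.979985]] (det J = 77.939955).
Solving J·Δ = −F gives Δ = (-0.5244, -0.8103).
Then the next iterate is (s, t)₁ = (-2.0244, 2.1897).

(-2.0244, 2.1897)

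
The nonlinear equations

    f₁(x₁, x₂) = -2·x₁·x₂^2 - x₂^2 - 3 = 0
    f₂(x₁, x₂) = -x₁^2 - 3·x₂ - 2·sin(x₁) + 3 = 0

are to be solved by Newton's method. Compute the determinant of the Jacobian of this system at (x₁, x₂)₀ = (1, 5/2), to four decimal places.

J = [[-2·x₂^2, -4·x₁·x₂ - 2·x₂], [-2·x₁ - 2·cos(x₁), -3]].
At the point, J = [[-12.5000, -15.0000], [-3.080605, -3.0000]].
det J = -8.7091.

-8.7091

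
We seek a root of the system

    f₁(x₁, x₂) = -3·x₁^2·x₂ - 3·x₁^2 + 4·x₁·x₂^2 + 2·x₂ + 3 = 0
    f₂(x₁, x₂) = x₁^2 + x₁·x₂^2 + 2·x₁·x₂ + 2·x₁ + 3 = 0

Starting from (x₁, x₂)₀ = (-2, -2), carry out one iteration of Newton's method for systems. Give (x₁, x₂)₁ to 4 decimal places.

(0.5000, -1.5000)

At (-2, -2): F = (-21.0000, 3.0000).
Jacobian J = [[-6·x₁·x₂ - 6·x₁ + 4·x₂^2, -3·x₁^2 + 8·x₁·x₂ + 2], [2·x₁ + x₂^2 + 2·x₂ + 2, 2·x₁·x₂ + 2·x₁]].
At the point, J = [[4.0000, 22.0000], [-2.0000, 4.0000]] (det J = 60.0000).
Solving J·Δ = −F gives Δ = (2.5000, 0.5000).
Then the next iterate is (x₁, x₂)₁ = (0.5000, -1.5000).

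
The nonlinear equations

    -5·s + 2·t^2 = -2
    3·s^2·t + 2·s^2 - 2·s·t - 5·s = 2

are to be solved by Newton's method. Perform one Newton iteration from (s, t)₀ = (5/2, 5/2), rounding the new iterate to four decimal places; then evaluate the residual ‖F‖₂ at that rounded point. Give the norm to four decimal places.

8.1732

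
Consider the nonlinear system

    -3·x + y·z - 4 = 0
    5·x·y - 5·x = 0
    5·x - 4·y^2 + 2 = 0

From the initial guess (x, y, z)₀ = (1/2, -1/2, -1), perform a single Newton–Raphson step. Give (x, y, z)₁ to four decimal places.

(-0.0588, -0.6765, -7.2941)

At (1/2, -1/2, -1): F = (-5.0000, -3.7500, 3.5000).
Jacobian J = [[-3, z, y], [5·y - 5, 5·x, 0], [5, -8·y, 0]].
At the point, J = [[-3.0000, -1.0000, -0.5000], [-7.5000, 2.5000, 0.0000], [5.0000, 4.0000, 0.0000]] (det J = 21.2500).
Solving J·Δ = −F gives Δ = (-0.5588, -0.1765, -6.2941).
Then the next iterate is (x, y, z)₁ = (-0.0588, -0.6765, -7.2941).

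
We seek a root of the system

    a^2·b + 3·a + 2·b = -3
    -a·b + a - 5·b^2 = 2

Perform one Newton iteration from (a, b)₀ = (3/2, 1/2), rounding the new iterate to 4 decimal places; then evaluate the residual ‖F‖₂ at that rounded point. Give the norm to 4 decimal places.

3.3098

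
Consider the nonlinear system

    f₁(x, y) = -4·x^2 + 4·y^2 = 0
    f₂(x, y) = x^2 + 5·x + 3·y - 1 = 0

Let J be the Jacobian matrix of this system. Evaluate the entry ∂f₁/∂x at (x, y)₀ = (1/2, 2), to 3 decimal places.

∂f₁/∂x = -8·x.
At (1/2, 2) this is -4.000.

-4.000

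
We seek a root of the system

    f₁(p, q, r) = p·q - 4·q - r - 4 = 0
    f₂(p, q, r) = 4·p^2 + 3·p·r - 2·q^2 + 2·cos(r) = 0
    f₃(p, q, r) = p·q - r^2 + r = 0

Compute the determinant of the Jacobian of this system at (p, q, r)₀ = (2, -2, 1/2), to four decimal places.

-10.6708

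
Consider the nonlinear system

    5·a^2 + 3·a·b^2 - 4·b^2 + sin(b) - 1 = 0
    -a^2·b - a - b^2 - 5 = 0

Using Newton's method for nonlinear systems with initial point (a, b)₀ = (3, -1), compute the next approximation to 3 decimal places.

(1.165, -2.311)

At (3, -1): F = (48.15853, 0.000).
Jacobian J = [[10·a + 3·b^2, 6·a·b - 8·b + cos(b)], [-2·a·b - 1, -a^2 - 2·b]].
At the point, J = [[33.000, -9.45970], [5.000, -7.000]] (det J = -183.70151).
Solving J·Δ = −F gives Δ = (-1.835, -1.311).
Then the next iterate is (a, b)₁ = (1.165, -2.311).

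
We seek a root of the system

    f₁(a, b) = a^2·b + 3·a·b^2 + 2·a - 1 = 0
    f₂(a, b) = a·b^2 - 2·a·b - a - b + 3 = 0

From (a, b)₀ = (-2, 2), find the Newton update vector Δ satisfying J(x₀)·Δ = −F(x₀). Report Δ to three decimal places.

At (-2, 2): F = (-21.000, 3.000).
Jacobian J = [[2·a·b + 3·b^2 + 2, a^2 + 6·a·b], [b^2 - 2·b - 1, 2·a·b - 2·a - 1]].
At the point, J = [[6.000, -20.000], [-1.000, -5.000]] (det J = -50.000).
Solving J·Δ = −F gives Δ = (3.300, -0.060).

(3.300, -0.060)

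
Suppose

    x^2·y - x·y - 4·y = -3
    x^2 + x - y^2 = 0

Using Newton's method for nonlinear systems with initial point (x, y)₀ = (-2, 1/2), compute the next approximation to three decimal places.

(-1.118, -0.397)

At (-2, 1/2): F = (4.000, 1.750).
Jacobian J = [[2·x·y - y, x^2 - x - 4], [2·x + 1, -2·y]].
At the point, J = [[-2.500, 2.000], [-3.000, -1.000]] (det J = 8.500).
Solving J·Δ = −F gives Δ = (0.882, -0.897).
Then the next iterate is (x, y)₁ = (-1.118, -0.397).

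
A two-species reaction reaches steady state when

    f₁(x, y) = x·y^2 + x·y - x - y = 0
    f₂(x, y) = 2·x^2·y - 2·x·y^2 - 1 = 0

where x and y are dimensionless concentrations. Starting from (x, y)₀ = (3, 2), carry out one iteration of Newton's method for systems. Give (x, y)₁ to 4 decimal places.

(2.0866, 1.3976)

At (3, 2): F = (13.0000, 11.0000).
Jacobian J = [[y^2 + y - 1, 2·x·y + x - 1], [4·x·y - 2·y^2, 2·x^2 - 4·x·y]].
At the point, J = [[5.0000, 14.0000], [16.0000, -6.0000]] (det J = -254.0000).
Solving J·Δ = −F gives Δ = (-0.9134, -0.6024).
Then the next iterate is (x, y)₁ = (2.0866, 1.3976).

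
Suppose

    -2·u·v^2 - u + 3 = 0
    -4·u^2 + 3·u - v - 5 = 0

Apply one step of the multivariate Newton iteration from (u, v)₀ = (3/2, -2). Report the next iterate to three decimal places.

(0.641, -1.769)

At (3/2, -2): F = (-10.500, -7.500).
Jacobian J = [[-2·v^2 - 1, -4·u·v], [-8·u + 3, -1]].
At the point, J = [[-9.000, 12.000], [-9.000, -1.000]] (det J = 117.000).
Solving J·Δ = −F gives Δ = (-0.859, 0.231).
Then the next iterate is (u, v)₁ = (0.641, -1.769).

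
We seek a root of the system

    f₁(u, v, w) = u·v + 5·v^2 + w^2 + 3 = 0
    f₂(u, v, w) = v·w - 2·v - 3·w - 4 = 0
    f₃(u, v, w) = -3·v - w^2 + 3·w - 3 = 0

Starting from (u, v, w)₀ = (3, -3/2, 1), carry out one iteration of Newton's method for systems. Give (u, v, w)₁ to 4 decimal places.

(2.6724, -0.7931, -0.3793)

At (3, -3/2, 1): F = (10.7500, -5.5000, 3.5000).
Jacobian J = [[v, u + 10·v, 2·w], [0, w - 2, v - 3], [0, -3, -2·w + 3]].
At the point, J = [[-1.5000, -12.0000, 2.0000], [0.0000, -1.0000, -4.5000], [0.0000, -3.0000, 1.0000]] (det J = 21.7500).
Solving J·Δ = −F gives Δ = (-0.3276, 0.7069, -1.3793).
Then the next iterate is (u, v, w)₁ = (2.6724, -0.7931, -0.3793).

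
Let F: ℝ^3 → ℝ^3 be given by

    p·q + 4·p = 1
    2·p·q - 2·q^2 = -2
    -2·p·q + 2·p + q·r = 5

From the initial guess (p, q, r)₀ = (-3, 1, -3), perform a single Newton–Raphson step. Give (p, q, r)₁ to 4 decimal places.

(0.2273, 1.0455, 4.8636)

At (-3, 1, -3): F = (-16.0000, -6.0000, -8.0000).
Jacobian J = [[q + 4, p, 0], [2·q, 2·p - 4·q, 0], [-2·q + 2, -2·p + r, q]].
At the point, J = [[5.0000, -3.0000, 0.0000], [2.0000, -10.0000, 0.0000], [0.0000, 3.0000, 1.0000]] (det J = -44.0000).
Solving J·Δ = −F gives Δ = (3.2273, 0.0455, 7.8636).
Then the next iterate is (p, q, r)₁ = (0.2273, 1.0455, 4.8636).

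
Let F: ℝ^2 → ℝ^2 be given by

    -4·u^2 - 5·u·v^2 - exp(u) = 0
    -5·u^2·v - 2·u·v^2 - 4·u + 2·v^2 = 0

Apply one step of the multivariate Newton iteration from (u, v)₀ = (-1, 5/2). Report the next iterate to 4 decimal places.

At (-1, 5/2): F = (26.882121, 16.5000).
Jacobian J = [[-8·u - 5·v^2 - exp(u), -10·u·v], [-10·u·v - 2·v^2 - 4, -5·u^2 - 4·u·v + 4·v]].
At the point, J = [[-23.617879, 25.0000], [8.5000, 15.0000]] (det J = -566.768192).
Solving J·Δ = −F gives Δ = (-0.0164, -1.0907).
Then the next iterate is (u, v)₁ = (-1.0164, 1.4093).

(-1.0164, 1.4093)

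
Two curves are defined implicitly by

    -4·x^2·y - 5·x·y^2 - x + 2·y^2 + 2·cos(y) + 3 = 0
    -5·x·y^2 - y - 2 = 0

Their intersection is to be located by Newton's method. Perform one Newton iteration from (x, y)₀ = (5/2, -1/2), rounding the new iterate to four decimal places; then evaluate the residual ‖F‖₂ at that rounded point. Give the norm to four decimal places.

5.4683

At (5/2, -1/2): F = (12.130165, -4.6250).
Jacobian J = [[-8·x·y - 5·y^2 - 1, -4·x^2 - 10·x·y + 4·y - 2·sin(y)], [-5·y^2, -10·x·y - 1]].
At the point, J = [[7.7500, -13.541149], [-1.2500, 11.5000]] (det J = 72.198564).
Solving J·Δ = −F gives Δ = (-1.0647, 0.2864).
Then the next iterate is (x, y)₁ = (1.4353, -0.2136).
Re-evaluating at (1.4353, -0.2136): F = (5.043208, -2.113828), so ‖F‖₂ = 5.4683.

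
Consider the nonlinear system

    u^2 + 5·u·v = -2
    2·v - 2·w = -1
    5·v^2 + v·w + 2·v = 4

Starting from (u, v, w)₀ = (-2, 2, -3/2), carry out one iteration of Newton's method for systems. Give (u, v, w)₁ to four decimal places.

At (-2, 2, -3/2): F = (-14.0000, 8.0000, 17.0000).
Jacobian J = [[2·u + 5·v, 5·u, 0], [0, 2, -2], [0, 10·v + w + 2, v]].
At the point, J = [[6.0000, -10.0000, 0.0000], [0.0000, 2.0000, -2.0000], [0.0000, 20.5000, 2.0000]] (det J = 270.0000).
Solving J·Δ = −F gives Δ = (0.4815, -1.1111, 2.8889).
Then the next iterate is (u, v, w)₁ = (-1.5185, 0.8889, 1.3889).

(-1.5185, 0.8889, 1.3889)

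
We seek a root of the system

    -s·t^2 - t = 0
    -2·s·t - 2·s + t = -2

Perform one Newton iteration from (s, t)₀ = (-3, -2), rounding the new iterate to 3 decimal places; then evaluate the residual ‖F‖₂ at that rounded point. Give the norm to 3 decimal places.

115.169

At (-3, -2): F = (14.000, -6.000).
Jacobian J = [[-t^2, -2·s·t - 1], [-2·t - 2, -2·s + 1]].
At the point, J = [[-4.000, -13.000], [2.000, 7.000]] (det J = -2.000).
Solving J·Δ = −F gives Δ = (10.000, -2.000).
Then the next iterate is (s, t)₁ = (7.000, -4.000).
Re-evaluating at (7.000, -4.000): F = (-108.000, 40.000), so ‖F‖₂ = 115.169.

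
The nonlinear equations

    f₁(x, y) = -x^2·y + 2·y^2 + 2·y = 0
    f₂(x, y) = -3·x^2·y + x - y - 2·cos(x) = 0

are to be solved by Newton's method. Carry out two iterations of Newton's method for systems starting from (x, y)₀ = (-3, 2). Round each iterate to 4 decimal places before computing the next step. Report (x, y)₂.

(-2.0517, 0.1478)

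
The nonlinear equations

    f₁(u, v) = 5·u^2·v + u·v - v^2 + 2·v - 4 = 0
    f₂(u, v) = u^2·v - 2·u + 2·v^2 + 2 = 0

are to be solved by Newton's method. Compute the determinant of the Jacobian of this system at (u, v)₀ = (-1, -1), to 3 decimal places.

-27.000

J = [[10·u·v + v, 5·u^2 + u - 2·v + 2], [2·u·v - 2, u^2 + 4·v]].
At the point, J = [[9.000, 8.000], [0.000, -3.000]].
det J = -27.000.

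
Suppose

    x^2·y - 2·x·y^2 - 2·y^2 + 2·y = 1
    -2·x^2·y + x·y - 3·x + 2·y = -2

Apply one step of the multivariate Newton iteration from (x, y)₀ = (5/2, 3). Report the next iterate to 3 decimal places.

(1.810, 1.898)

At (5/2, 3): F = (-39.250, -29.500).
Jacobian J = [[2·x·y - 2·y^2, x^2 - 4·x·y - 4·y + 2], [-4·x·y + y - 3, -2·x^2 + x + 2]].
At the point, J = [[-3.000, -33.750], [-30.000, -8.000]] (det J = -988.500).
Solving J·Δ = −F gives Δ = (-0.690, -1.102).
Then the next iterate is (x, y)₁ = (1.810, 1.898).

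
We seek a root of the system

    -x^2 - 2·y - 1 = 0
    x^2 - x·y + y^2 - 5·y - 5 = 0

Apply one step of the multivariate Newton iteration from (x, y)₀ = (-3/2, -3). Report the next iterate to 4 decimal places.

(-1.2412, -1.2368)

At (-3/2, -3): F = (2.7500, 16.7500).
Jacobian J = [[-2·x, -2], [2·x - y, -x + 2·y - 5]].
At the point, J = [[3.0000, -2.0000], [0.0000, -9.5000]] (det J = -28.5000).
Solving J·Δ = −F gives Δ = (0.2588, 1.7632).
Then the next iterate is (x, y)₁ = (-1.2412, -1.2368).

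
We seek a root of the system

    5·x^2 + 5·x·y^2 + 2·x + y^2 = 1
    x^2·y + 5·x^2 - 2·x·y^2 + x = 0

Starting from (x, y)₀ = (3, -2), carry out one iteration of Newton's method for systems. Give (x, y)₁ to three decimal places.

(1.287, -1.611)

At (3, -2): F = (114.000, 6.000).
Jacobian J = [[10·x + 5·y^2 + 2, 10·x·y + 2·y], [2·x·y + 10·x - 2·y^2 + 1, x^2 - 4·x·y]].
At the point, J = [[52.000, -64.000], [11.000, 33.000]] (det J = 2420.000).
Solving J·Δ = −F gives Δ = (-1.713, 0.389).
Then the next iterate is (x, y)₁ = (1.287, -1.611).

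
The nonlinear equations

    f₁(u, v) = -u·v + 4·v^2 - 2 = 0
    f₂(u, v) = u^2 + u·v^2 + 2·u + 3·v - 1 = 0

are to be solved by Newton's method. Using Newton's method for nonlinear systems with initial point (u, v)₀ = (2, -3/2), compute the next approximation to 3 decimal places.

(1.387, -0.851)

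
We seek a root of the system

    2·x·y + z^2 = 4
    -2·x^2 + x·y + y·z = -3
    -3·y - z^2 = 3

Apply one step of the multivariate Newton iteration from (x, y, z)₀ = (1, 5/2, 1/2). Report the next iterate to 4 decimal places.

At (1, 5/2, 1/2): F = (1.2500, 4.7500, -10.7500).
Jacobian J = [[2·y, 2·x, 2·z], [-4·x + y, x + z, y], [0, -3, -2·z]].
At the point, J = [[5.0000, 2.0000, 1.0000], [-1.5000, 1.5000, 2.5000], [0.0000, -3.0000, -1.0000]] (det J = 31.5000).
Solving J·Δ = −F gives Δ = (1.1071, -3.9643, 1.1429).
Then the next iterate is (x, y, z)₁ = (2.1071, -1.4643, 1.6429).

(2.1071, -1.4643, 1.6429)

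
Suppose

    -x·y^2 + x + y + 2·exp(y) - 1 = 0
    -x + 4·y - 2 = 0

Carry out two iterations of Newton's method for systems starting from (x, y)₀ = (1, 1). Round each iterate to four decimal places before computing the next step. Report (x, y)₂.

(-1.0270, 0.2433)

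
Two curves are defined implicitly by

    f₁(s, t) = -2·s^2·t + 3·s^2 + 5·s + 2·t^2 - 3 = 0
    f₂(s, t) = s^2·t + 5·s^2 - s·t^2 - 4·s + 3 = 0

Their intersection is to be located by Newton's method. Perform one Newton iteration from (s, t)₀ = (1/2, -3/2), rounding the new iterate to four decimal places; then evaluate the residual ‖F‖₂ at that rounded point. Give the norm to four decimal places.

At (1/2, -3/2): F = (5.5000, 0.7500).
Jacobian J = [[-4·s·t + 6·s + 5, -2·s^2 + 4·t], [2·s·t + 10·s - t^2 - 4, s^2 - 2·s·t]].
At the point, J = [[11.0000, -6.5000], [-2.7500, 1.7500]] (det J = 1.3750).
Solving J·Δ = −F gives Δ = (-10.5455, -17.0000).
Then the next iterate is (s, t)₁ = (-10.0455, -18.5000).
Re-evaluating at (-10.0455, -18.5000): F = (4667.755310, 2118.941427), so ‖F‖₂ = 5126.1928.

5126.1928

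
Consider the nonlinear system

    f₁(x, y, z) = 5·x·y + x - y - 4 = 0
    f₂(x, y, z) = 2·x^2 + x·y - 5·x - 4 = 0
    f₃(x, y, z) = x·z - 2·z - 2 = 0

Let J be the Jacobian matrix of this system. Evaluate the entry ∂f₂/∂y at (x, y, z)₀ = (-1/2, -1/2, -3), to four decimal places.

-0.5000

∂f₂/∂y = x.
At (-1/2, -1/2, -3) this is -0.5000.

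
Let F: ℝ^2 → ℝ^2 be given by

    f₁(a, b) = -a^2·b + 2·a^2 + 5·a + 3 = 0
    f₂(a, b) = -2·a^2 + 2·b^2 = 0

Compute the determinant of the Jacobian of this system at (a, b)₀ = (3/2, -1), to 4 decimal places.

-69.5000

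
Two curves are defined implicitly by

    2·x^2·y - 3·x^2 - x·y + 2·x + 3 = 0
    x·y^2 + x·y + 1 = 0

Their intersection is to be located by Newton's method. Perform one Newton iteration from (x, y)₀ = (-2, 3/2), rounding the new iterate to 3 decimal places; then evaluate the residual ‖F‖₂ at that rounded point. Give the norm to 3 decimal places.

At (-2, 3/2): F = (2.000, -6.500).
Jacobian J = [[4·x·y - 6·x - y + 2, 2·x^2 - x], [y^2 + y, 2·x·y + x]].
At the point, J = [[0.500, 10.000], [3.750, -8.000]] (det J = -41.500).
Solving J·Δ = −F gives Δ = (1.181, -0.259).
Then the next iterate is (x, y)₁ = (-0.819, 1.241).
Re-evaluating at (-0.819, 1.241): F = (2.03092, -1.27771), so ‖F‖₂ = 2.399.

2.399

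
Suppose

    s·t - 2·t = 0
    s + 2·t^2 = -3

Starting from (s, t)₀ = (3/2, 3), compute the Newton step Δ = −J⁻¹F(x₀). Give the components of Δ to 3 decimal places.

At (3/2, 3): F = (-1.500, 22.500).
Jacobian J = [[t, s - 2], [1, 4·t]].
At the point, J = [[3.000, -0.500], [1.000, 12.000]] (det J = 36.500).
Solving J·Δ = −F gives Δ = (0.185, -1.890).

(0.185, -1.890)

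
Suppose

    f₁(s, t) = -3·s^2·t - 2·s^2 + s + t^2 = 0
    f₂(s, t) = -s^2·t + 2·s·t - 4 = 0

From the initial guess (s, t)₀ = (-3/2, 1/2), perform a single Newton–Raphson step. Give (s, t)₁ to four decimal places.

(-1.2867, -0.6603)

At (-3/2, 1/2): F = (-9.1250, -6.6250).
Jacobian J = [[-6·s·t - 4·s + 1, -3·s^2 + 2·t], [-2·s·t + 2·t, -s^2 + 2·s]].
At the point, J = [[11.5000, -5.7500], [2.5000, -5.2500]] (det J = -46.0000).
Solving J·Δ = −F gives Δ = (0.2133, -1.1603).
Then the next iterate is (s, t)₁ = (-1.2867, -0.6603).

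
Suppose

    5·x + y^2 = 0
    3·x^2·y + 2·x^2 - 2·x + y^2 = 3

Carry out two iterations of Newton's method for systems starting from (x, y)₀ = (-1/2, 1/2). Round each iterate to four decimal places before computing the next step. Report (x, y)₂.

At (-1/2, 1/2): F = (-2.2500, -0.8750).
Jacobian J = [[5, 2·y], [6·x·y + 4·x - 2, 3·x^2 + 2·y]].
At the point, J = [[5.0000, 1.0000], [-5.5000, 1.7500]] (det J = 14.2500).
Solving J·Δ = −F gives Δ = (0.2149, 1.1754).
Then the next iterate is (x, y)₁ = (-0.2851, 1.6754).
Round to (-0.2851, 1.6754) and repeat: F = (1.381465, 0.948269), J = [[5.0000, 3.3508], [-6.006339, 3.594646]].
Δ = (-0.0469, -0.3422), so (x, y)₂ = (-0.3320, 1.3332).

(-0.3320, 1.3332)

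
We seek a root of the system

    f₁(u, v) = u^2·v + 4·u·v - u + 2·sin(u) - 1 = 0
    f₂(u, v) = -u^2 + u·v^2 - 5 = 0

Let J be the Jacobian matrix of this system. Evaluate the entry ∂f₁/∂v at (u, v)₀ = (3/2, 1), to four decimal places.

∂f₁/∂v = u^2 + 4·u.
At (3/2, 1) this is 8.2500.

8.2500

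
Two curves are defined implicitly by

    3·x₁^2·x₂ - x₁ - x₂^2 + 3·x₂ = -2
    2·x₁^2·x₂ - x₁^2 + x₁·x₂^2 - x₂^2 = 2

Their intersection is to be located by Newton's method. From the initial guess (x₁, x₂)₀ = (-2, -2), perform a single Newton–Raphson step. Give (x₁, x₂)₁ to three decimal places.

(-13.500, 13.500)

At (-2, -2): F = (-30.000, -34.000).
Jacobian J = [[6·x₁·x₂ - 1, 3·x₁^2 - 2·x₂ + 3], [4·x₁·x₂ - 2·x₁ + x₂^2, 2·x₁^2 + 2·x₁·x₂ - 2·x₂]].
At the point, J = [[23.000, 19.000], [24.000, 20.000]] (det J = 4.000).
Solving J·Δ = −F gives Δ = (-11.500, 15.500).
Then the next iterate is (x₁, x₂)₁ = (-13.500, 13.500).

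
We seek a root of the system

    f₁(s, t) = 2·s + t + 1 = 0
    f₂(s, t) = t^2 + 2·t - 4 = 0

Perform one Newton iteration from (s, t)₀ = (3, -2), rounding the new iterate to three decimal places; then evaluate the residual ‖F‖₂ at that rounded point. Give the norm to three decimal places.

At (3, -2): F = (5.000, -4.000).
Jacobian J = [[2, 1], [0, 2·t + 2]].
At the point, J = [[2.000, 1.000], [0.000, -2.000]] (det J = -4.000).
Solving J·Δ = −F gives Δ = (-1.500, -2.000).
Then the next iterate is (s, t)₁ = (1.500, -4.000).
Re-evaluating at (1.500, -4.000): F = (0.000, 4.000), so ‖F‖₂ = 4.000.

4.000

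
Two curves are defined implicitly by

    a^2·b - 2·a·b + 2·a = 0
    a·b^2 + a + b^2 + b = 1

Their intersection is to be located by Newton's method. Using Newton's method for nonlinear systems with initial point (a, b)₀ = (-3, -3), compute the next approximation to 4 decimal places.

(-1.4681, -2.2553)

At (-3, -3): F = (-51.0000, -25.0000).
Jacobian J = [[2·a·b - 2·b + 2, a^2 - 2·a], [b^2 + 1, 2·a·b + 2·b + 1]].
At the point, J = [[26.0000, 15.0000], [10.0000, 13.0000]] (det J = 188.0000).
Solving J·Δ = −F gives Δ = (1.5319, 0.7447).
Then the next iterate is (a, b)₁ = (-1.4681, -2.2553).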